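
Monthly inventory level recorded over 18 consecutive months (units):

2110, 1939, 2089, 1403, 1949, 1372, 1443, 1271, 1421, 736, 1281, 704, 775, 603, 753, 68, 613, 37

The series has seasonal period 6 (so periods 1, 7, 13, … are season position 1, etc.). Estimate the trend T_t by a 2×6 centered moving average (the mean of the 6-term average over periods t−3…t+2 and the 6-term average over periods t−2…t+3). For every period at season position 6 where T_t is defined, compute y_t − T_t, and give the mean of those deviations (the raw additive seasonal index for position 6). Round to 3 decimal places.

-160.250

Season position 6 occurs at t = 6, 12 (where T_t is defined).
t=6: T_6 = 1532.16667; y_6 − T_6 = 1372 − 1532.16667 = -160.16667
t=12: T_12 = 864.33333; y_12 − T_12 = 704 − 864.33333 = -160.33333
Mean deviation: (-160.16667 + -160.33333) / 2 = -160.250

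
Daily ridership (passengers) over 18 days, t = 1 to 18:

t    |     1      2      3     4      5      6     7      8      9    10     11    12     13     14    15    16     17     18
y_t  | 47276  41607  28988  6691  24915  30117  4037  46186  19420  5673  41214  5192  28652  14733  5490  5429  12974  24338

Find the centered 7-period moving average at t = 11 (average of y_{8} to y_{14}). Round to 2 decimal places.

Sum of periods 8–14: 46186 + 19420 + 5673 + 41214 + 5192 + 28652 + 14733 = 161070
Divide by 7: 161070 / 7 = 23010.00

23010.00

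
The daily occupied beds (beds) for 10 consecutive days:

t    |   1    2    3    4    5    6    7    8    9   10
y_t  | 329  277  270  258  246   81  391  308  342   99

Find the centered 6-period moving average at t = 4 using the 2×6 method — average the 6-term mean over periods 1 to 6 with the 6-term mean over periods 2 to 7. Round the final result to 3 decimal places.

248.667

Sum over 1–6: 329 + 277 + 270 + 258 + 246 + 81 = 1461
Sum over 2–7: 277 + 270 + 258 + 246 + 81 + 391 = 1523
CMA at t=4 = (1461 + 1523) / (2·6) = 2984 / 12 = 248.667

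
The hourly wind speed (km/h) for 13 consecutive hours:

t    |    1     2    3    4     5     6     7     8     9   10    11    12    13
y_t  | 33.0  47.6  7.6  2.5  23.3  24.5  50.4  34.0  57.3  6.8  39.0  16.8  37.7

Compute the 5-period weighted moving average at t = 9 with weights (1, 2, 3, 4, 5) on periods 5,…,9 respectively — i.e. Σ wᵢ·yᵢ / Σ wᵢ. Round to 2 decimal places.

Weighted sum: 1·23.3 + 2·24.5 + 3·50.4 + 4·34.0 + 5·57.3 = 23.3 + 49.0 + 151.2 + 136.0 + 286.5 = 646.0
Weight total: 1 + 2 + 3 + 4 + 5 = 15
WMA = 646.0 / 15 = 43.07

43.07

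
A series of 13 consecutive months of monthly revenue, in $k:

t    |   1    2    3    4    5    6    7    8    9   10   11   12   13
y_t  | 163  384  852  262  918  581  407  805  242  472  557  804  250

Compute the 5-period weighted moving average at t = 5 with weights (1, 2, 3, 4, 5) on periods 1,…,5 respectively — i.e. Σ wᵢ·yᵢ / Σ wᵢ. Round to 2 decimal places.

608.33

Weighted sum: 1·163 + 2·384 + 3·852 + 4·262 + 5·918 = 163 + 768 + 2556 + 1048 + 4590 = 9125
Weight total: 1 + 2 + 3 + 4 + 5 = 15
WMA = 9125 / 15 = 608.33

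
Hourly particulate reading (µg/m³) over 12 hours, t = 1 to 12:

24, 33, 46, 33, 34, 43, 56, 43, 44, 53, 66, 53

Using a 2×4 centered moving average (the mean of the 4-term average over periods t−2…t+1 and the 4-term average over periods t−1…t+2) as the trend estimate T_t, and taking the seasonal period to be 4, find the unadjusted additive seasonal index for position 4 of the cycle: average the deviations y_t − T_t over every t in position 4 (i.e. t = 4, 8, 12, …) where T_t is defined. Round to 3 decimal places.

-4.750

Season position 4 occurs at t = 4, 8 (where T_t is defined).
t=4: T_4 = 37.75000; y_4 − T_4 = 33 − 37.75000 = -4.75000
t=8: T_8 = 47.75000; y_8 − T_8 = 43 − 47.75000 = -4.75000
Mean deviation: (-4.75000 + -4.75000) / 2 = -4.750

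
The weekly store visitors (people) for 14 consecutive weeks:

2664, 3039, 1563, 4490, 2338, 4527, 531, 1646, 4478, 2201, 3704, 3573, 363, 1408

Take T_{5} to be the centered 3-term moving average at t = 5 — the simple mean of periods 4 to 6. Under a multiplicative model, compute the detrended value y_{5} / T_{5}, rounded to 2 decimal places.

Trend T_5 = (4490 + 2338 + 4527) / 3 = 11355/3 = 3785.0000
Ratio to trend: 2338 / 3785.0000 = 0.62

0.62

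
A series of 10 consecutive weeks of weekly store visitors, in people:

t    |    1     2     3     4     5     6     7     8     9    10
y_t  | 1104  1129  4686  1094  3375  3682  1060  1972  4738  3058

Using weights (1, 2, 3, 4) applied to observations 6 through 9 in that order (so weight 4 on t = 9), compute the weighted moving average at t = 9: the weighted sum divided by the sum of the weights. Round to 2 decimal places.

3067.00

Weighted sum: 1·3682 + 2·1060 + 3·1972 + 4·4738 = 3682 + 2120 + 5916 + 18952 = 30670
Weight total: 1 + 2 + 3 + 4 = 10
WMA = 30670 / 10 = 3067.00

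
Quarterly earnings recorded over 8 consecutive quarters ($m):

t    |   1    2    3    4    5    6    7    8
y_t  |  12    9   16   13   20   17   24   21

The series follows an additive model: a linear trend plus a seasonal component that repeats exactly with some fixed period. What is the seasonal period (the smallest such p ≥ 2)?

First differences y_{t+1} − y_t: -3, 7, -3, 7, -3, 7, …
The difference pattern repeats every 2 terms and not for any smaller step, so p = 2.

2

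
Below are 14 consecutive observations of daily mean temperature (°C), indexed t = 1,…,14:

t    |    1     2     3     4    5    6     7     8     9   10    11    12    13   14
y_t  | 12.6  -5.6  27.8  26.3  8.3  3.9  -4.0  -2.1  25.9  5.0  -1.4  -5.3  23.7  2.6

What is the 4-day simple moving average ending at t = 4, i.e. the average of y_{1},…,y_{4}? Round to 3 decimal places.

15.275

Sum of periods 1–4: 12.6 + (-5.6) + 27.8 + 26.3 = 61.1
Divide by 4: 61.1 / 4 = 15.275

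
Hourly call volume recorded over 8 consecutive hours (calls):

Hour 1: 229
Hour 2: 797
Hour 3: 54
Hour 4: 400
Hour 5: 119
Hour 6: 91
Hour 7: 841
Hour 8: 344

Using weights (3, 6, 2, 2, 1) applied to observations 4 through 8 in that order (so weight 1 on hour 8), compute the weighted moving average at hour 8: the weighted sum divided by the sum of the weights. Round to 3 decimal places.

294.429

Weighted sum: 3·400 + 6·119 + 2·91 + 2·841 + 1·344 = 1200 + 714 + 182 + 1682 + 344 = 4122
Weight total: 3 + 6 + 2 + 2 + 1 = 14
WMA = 4122 / 14 = 294.429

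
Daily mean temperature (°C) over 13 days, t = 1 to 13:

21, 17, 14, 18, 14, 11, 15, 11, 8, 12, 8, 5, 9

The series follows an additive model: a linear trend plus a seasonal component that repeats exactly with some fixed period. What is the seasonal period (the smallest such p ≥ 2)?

3

First differences y_{t+1} − y_t: -4, -3, 4, -4, -3, 4, -4, -3, …
The difference pattern repeats every 3 terms and not for any smaller step, so p = 3.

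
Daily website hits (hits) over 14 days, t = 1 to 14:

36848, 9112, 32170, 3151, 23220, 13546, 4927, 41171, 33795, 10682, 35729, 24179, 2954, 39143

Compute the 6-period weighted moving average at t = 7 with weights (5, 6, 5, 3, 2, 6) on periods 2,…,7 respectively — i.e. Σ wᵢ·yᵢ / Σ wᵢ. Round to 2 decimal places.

14098.11

Weighted sum: 5·9112 + 6·32170 + 5·3151 + 3·23220 + 2·13546 + 6·4927 = 45560 + 193020 + 15755 + 69660 + 27092 + 29562 = 380649
Weight total: 5 + 6 + 5 + 3 + 2 + 6 = 27
WMA = 380649 / 27 = 14098.11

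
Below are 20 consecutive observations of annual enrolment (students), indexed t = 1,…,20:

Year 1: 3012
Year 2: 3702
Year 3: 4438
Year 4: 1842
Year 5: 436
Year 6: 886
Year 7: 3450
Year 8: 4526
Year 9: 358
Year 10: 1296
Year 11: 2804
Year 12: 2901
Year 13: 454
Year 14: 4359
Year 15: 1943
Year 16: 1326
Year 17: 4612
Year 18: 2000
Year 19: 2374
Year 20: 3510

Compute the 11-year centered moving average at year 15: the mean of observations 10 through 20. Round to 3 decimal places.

Sum of periods 10–20: 1296 + 2804 + 2901 + 454 + 4359 + 1943 + 1326 + 4612 + 2000 + 2374 + 3510 = 27579
Divide by 11: 27579 / 11 = 2507.182

2507.182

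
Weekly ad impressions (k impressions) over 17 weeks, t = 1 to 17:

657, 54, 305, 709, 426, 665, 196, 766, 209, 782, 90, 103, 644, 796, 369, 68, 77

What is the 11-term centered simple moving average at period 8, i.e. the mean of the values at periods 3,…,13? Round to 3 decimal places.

Sum of periods 3–13: 305 + 709 + 426 + 665 + 196 + 766 + 209 + 782 + 90 + 103 + 644 = 4895
Divide by 11: 4895 / 11 = 445.000

445.000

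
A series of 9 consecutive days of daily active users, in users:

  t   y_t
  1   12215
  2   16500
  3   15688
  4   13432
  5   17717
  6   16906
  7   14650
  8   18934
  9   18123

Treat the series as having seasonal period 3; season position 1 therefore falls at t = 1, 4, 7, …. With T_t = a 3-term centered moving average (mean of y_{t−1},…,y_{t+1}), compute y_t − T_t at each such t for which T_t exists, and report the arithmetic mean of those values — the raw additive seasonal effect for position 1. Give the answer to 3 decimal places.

-2180.167

Season position 1 occurs at t = 4, 7 (where T_t is defined).
t=4: T_4 = 15612.33333; y_4 − T_4 = 13432 − 15612.33333 = -2180.33333
t=7: T_7 = 16830.00000; y_7 − T_7 = 14650 − 16830.00000 = -2180.00000
Mean deviation: (-2180.33333 + -2180.00000) / 2 = -2180.167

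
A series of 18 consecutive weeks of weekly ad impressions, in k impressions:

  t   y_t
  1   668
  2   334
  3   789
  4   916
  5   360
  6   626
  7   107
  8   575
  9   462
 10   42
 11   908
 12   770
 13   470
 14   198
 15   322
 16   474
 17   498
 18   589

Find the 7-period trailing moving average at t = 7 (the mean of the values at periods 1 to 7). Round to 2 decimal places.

542.86

Sum of periods 1–7: 668 + 334 + 789 + 916 + 360 + 626 + 107 = 3800
Divide by 7: 3800 / 7 = 542.86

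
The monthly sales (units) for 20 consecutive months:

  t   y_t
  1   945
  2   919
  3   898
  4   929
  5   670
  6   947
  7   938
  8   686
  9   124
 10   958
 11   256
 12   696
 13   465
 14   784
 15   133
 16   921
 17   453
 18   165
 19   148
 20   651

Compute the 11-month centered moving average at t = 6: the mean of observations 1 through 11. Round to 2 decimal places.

Sum of periods 1–11: 945 + 919 + 898 + 929 + 670 + 947 + 938 + 686 + 124 + 958 + 256 = 8270
Divide by 11: 8270 / 11 = 751.82

751.82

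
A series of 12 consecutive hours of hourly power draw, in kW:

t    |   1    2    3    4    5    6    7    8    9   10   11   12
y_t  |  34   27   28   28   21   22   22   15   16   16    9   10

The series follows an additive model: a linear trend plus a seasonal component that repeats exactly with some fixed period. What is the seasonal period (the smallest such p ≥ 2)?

First differences y_{t+1} − y_t: -7, 1, 0, -7, 1, 0, -7, 1, …
The difference pattern repeats every 3 terms and not for any smaller step, so p = 3.

3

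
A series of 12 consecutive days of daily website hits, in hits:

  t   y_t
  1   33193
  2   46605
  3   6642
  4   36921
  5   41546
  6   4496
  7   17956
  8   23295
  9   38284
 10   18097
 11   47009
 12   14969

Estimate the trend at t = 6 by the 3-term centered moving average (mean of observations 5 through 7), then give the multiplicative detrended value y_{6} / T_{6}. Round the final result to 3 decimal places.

0.211

Trend T_6 = (41546 + 4496 + 17956) / 3 = 63998/3 = 21332.66667
Ratio to trend: 4496 / 21332.66667 = 0.211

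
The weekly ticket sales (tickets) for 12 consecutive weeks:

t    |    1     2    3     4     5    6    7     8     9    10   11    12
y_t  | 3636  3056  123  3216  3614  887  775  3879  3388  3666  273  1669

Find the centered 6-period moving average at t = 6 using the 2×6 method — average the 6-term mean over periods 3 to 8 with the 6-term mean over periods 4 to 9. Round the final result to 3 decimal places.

2354.417

Sum over 3–8: 123 + 3216 + 3614 + 887 + 775 + 3879 = 12494
Sum over 4–9: 3216 + 3614 + 887 + 775 + 3879 + 3388 = 15759
CMA at t=6 = (12494 + 15759) / (2·6) = 28253 / 12 = 2354.417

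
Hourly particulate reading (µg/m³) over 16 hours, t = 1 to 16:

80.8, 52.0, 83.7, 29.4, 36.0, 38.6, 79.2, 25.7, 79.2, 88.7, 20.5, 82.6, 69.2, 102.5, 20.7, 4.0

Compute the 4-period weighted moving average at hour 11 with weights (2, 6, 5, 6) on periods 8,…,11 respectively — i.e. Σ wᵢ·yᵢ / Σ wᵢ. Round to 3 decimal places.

57.532

Weighted sum: 2·25.7 + 6·79.2 + 5·88.7 + 6·20.5 = 51.4 + 475.2 + 443.5 + 123.0 = 1093.1
Weight total: 2 + 6 + 5 + 6 = 19
WMA = 1093.1 / 19 = 57.532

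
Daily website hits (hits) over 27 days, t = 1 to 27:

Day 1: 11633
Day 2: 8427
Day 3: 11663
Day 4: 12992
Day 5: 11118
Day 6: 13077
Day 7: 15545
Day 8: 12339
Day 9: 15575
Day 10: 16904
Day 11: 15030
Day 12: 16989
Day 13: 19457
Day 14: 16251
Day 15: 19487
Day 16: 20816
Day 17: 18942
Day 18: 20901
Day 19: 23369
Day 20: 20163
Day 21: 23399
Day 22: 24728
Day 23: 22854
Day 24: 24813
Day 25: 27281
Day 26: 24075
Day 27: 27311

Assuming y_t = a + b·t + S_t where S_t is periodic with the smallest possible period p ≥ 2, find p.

First differences y_{t+1} − y_t: -3206, 3236, 1329, -1874, 1959, 2468, -3206, 3236, 1329, -1874, 1959, 2468, -3206, 3236, …
The difference pattern repeats every 6 terms and not for any smaller step, so p = 6.

6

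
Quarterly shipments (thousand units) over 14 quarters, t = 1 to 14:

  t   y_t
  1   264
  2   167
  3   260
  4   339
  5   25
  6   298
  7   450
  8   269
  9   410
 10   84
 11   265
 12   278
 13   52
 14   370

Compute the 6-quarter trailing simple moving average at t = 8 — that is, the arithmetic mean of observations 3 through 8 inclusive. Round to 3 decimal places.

273.500

Sum of periods 3–8: 260 + 339 + 25 + 298 + 450 + 269 = 1641
Divide by 6: 1641 / 6 = 273.500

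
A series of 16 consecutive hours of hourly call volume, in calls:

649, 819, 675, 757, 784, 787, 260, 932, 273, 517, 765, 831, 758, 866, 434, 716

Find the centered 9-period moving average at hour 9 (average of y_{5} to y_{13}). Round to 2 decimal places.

656.33

Sum of periods 5–13: 784 + 787 + 260 + 932 + 273 + 517 + 765 + 831 + 758 = 5907
Divide by 9: 5907 / 9 = 656.33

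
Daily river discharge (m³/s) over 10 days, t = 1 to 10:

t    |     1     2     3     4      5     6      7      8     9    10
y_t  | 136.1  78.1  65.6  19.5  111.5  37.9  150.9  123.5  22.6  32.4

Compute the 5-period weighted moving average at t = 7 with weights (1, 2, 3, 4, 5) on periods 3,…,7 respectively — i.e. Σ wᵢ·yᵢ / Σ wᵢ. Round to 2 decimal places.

89.68

Weighted sum: 1·65.6 + 2·19.5 + 3·111.5 + 4·37.9 + 5·150.9 = 65.6 + 39.0 + 334.5 + 151.6 + 754.5 = 1345.2
Weight total: 1 + 2 + 3 + 4 + 5 = 15
WMA = 1345.2 / 15 = 89.68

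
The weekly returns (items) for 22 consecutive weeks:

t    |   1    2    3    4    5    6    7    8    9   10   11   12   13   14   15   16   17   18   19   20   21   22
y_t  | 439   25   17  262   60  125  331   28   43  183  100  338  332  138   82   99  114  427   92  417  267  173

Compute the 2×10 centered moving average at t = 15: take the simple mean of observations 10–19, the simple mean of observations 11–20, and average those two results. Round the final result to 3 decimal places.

202.200

Sum over 10–19: 183 + 100 + 338 + 332 + 138 + 82 + 99 + 114 + 427 + 92 = 1905
Sum over 11–20: 100 + 338 + 332 + 138 + 82 + 99 + 114 + 427 + 92 + 417 = 2139
CMA at t=15 = (1905 + 2139) / (2·10) = 4044 / 20 = 202.200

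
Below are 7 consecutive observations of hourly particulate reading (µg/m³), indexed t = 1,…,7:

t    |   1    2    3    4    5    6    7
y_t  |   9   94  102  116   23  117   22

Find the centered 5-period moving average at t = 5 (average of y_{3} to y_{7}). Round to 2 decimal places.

Sum of periods 3–7: 102 + 116 + 23 + 117 + 22 = 380
Divide by 5: 380 / 5 = 76.00

76.00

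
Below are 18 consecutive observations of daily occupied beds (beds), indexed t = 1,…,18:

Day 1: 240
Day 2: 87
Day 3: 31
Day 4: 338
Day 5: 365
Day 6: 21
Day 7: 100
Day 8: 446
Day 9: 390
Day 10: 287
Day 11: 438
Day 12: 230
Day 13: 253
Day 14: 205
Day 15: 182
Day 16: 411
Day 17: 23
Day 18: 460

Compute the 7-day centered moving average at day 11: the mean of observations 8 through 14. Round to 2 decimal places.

321.29

Sum of periods 8–14: 446 + 390 + 287 + 438 + 230 + 253 + 205 = 2249
Divide by 7: 2249 / 7 = 321.29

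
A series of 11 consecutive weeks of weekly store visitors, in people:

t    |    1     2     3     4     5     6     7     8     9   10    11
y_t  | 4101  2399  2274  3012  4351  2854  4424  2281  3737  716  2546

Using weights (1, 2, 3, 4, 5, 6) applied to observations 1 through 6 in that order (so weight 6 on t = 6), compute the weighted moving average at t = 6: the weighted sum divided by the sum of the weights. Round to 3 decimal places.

3173.714

Weighted sum: 1·4101 + 2·2399 + 3·2274 + 4·3012 + 5·4351 + 6·2854 = 4101 + 4798 + 6822 + 12048 + 21755 + 17124 = 66648
Weight total: 1 + 2 + 3 + 4 + 5 + 6 = 21
WMA = 66648 / 21 = 3173.714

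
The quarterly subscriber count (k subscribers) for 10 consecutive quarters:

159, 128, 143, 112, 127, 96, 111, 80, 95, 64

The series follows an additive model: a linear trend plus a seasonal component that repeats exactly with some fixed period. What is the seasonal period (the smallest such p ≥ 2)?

First differences y_{t+1} − y_t: -31, 15, -31, 15, -31, 15, …
The difference pattern repeats every 2 terms and not for any smaller step, so p = 2.

2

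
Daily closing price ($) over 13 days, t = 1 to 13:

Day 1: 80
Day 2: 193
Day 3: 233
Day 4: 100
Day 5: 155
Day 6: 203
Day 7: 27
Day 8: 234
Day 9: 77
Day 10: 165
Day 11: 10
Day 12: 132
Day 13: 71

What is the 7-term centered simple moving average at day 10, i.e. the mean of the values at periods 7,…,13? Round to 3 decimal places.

102.286

Sum of periods 7–13: 27 + 234 + 77 + 165 + 10 + 132 + 71 = 716
Divide by 7: 716 / 7 = 102.286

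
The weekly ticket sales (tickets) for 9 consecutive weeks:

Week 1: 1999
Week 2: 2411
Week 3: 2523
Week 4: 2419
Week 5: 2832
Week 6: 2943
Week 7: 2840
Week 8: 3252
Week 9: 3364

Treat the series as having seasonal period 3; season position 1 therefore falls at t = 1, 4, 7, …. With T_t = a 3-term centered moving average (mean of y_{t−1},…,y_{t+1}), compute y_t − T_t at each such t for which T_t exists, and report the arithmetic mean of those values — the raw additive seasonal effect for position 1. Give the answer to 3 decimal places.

-172.000

Season position 1 occurs at t = 4, 7 (where T_t is defined).
t=4: T_4 = 2591.33333; y_4 − T_4 = 2419 − 2591.33333 = -172.33333
t=7: T_7 = 3011.66667; y_7 − T_7 = 2840 − 3011.66667 = -171.66667
Mean deviation: (-172.33333 + -171.66667) / 2 = -172.000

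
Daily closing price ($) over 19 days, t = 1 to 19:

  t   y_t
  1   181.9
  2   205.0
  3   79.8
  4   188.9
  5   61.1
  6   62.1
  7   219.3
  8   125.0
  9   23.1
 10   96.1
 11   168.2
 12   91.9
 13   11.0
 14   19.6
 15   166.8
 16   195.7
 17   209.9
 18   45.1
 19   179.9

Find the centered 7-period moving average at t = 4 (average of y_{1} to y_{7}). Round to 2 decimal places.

Sum of periods 1–7: 181.9 + 205.0 + 79.8 + 188.9 + 61.1 + 62.1 + 219.3 = 998.1
Divide by 7: 998.1 / 7 = 142.59

142.59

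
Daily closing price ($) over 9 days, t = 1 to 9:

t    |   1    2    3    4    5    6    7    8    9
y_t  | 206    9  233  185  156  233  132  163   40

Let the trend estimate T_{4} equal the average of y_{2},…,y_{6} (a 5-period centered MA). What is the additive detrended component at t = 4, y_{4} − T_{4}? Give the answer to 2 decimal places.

21.80

Trend T_4 = (9 + 233 + 185 + 156 + 233) / 5 = 816/5 = 163.2000
Detrended value: 185 − 163.2000 = 21.80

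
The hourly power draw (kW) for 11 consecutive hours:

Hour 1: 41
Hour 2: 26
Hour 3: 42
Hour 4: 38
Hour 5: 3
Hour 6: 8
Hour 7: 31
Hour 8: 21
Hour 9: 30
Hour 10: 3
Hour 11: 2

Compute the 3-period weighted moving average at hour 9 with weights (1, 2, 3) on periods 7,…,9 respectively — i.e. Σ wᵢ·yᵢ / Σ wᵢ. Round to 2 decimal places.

27.17

Weighted sum: 1·31 + 2·21 + 3·30 = 31 + 42 + 90 = 163
Weight total: 1 + 2 + 3 = 6
WMA = 163 / 6 = 27.17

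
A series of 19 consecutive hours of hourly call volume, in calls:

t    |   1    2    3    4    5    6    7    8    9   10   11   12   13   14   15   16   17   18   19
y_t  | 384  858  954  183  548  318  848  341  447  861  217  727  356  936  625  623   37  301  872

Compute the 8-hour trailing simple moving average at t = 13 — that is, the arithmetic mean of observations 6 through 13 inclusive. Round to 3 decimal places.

Sum of periods 6–13: 318 + 848 + 341 + 447 + 861 + 217 + 727 + 356 = 4115
Divide by 8: 4115 / 8 = 514.375

514.375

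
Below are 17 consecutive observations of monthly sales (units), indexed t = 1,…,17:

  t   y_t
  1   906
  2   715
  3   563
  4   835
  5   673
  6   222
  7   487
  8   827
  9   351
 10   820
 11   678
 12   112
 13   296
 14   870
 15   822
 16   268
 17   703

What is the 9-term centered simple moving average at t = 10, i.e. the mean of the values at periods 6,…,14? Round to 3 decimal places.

518.111

Sum of periods 6–14: 222 + 487 + 827 + 351 + 820 + 678 + 112 + 296 + 870 = 4663
Divide by 9: 4663 / 9 = 518.111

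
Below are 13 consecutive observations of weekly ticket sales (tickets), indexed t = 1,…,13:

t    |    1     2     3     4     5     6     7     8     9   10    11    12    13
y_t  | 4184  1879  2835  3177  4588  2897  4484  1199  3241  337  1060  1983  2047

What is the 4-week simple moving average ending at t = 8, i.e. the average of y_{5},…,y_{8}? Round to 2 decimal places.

3292.00

Sum of periods 5–8: 4588 + 2897 + 4484 + 1199 = 13168
Divide by 4: 13168 / 4 = 3292.00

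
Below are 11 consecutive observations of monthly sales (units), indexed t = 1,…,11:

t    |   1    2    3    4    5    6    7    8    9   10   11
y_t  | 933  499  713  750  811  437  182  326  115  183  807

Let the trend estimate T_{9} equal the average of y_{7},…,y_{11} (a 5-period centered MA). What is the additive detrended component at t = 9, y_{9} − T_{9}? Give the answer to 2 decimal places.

Trend T_9 = (182 + 326 + 115 + 183 + 807) / 5 = 1613/5 = 322.6000
Detrended value: 115 − 322.6000 = -207.60

-207.60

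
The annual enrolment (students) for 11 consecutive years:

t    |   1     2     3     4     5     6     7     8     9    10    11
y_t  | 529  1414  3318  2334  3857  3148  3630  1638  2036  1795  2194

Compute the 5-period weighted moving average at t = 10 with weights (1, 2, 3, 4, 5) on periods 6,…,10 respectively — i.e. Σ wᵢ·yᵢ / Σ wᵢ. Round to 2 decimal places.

Weighted sum: 1·3148 + 2·3630 + 3·1638 + 4·2036 + 5·1795 = 3148 + 7260 + 4914 + 8144 + 8975 = 32441
Weight total: 1 + 2 + 3 + 4 + 5 = 15
WMA = 32441 / 15 = 2162.73

2162.73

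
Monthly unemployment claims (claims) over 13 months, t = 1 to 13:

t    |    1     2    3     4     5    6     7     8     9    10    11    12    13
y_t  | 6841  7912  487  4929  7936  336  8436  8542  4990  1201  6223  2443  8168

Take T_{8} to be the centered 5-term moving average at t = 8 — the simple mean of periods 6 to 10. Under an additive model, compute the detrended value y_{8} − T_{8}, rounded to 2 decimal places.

Trend T_8 = (336 + 8436 + 8542 + 4990 + 1201) / 5 = 23505/5 = 4701.0000
Detrended value: 8542 − 4701.0000 = 3841.00

3841.00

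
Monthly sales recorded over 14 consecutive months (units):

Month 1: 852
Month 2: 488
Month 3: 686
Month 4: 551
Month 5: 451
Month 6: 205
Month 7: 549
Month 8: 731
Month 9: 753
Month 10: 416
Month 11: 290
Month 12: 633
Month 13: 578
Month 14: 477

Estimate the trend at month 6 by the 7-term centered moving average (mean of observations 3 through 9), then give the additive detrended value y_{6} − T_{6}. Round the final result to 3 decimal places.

Trend T_6 = (686 + 551 + 451 + 205 + 549 + 731 + 753) / 7 = 3926/7 = 560.85714
Detrended value: 205 − 560.85714 = -355.857

-355.857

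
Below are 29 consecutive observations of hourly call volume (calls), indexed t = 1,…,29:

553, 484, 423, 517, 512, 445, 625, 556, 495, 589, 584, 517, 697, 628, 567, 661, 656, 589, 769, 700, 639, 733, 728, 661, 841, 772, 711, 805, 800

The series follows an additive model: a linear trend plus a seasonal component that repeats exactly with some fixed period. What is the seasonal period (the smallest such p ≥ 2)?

First differences y_{t+1} − y_t: -69, -61, 94, -5, -67, 180, -69, -61, 94, -5, -67, 180, -69, -61, …
The difference pattern repeats every 6 terms and not for any smaller step, so p = 6.

6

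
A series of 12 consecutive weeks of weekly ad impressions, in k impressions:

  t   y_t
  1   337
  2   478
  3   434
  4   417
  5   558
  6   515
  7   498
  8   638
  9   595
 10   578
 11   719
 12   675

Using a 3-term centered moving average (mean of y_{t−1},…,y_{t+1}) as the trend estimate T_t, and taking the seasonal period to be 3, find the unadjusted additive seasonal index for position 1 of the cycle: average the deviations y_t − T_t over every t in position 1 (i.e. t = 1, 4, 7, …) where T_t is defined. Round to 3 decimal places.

Season position 1 occurs at t = 4, 7, 10 (where T_t is defined).
t=4: T_4 = 469.66667; y_4 − T_4 = 417 − 469.66667 = -52.66667
t=7: T_7 = 550.33333; y_7 − T_7 = 498 − 550.33333 = -52.33333
t=10: T_10 = 630.66667; y_10 − T_10 = 578 − 630.66667 = -52.66667
Mean deviation: (-52.66667 + -52.33333 + -52.66667) / 3 = -52.556

-52.556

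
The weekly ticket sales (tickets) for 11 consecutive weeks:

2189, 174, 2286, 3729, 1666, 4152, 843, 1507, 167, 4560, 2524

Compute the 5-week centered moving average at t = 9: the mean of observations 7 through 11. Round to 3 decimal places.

1920.200

Sum of periods 7–11: 843 + 1507 + 167 + 4560 + 2524 = 9601
Divide by 5: 9601 / 5 = 1920.200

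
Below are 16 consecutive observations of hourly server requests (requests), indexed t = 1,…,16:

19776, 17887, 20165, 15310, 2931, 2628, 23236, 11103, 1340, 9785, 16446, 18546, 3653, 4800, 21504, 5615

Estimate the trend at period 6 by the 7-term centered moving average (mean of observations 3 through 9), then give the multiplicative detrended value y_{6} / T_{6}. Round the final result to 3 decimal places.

Trend T_6 = (20165 + 15310 + 2931 + 2628 + 23236 + 11103 + 1340) / 7 = 76713/7 = 10959.00000
Ratio to trend: 2628 / 10959.00000 = 0.240

0.240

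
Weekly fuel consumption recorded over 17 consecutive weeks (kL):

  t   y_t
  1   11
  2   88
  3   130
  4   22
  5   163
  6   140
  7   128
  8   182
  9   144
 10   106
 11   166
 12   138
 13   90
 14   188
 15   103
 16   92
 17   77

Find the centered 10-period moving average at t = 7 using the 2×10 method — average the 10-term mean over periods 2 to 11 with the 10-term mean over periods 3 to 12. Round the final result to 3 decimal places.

129.400

Sum over 2–11: 88 + 130 + 22 + 163 + 140 + 128 + 182 + 144 + 106 + 166 = 1269
Sum over 3–12: 130 + 22 + 163 + 140 + 128 + 182 + 144 + 106 + 166 + 138 = 1319
CMA at t=7 = (1269 + 1319) / (2·10) = 2588 / 20 = 129.400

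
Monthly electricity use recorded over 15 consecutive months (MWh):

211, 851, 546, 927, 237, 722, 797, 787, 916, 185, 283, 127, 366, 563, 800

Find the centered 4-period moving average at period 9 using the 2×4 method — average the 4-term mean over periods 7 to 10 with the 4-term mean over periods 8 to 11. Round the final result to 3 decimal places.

Sum over 7–10: 797 + 787 + 916 + 185 = 2685
Sum over 8–11: 787 + 916 + 185 + 283 = 2171
CMA at t=9 = (2685 + 2171) / (2·4) = 4856 / 8 = 607.000

607.000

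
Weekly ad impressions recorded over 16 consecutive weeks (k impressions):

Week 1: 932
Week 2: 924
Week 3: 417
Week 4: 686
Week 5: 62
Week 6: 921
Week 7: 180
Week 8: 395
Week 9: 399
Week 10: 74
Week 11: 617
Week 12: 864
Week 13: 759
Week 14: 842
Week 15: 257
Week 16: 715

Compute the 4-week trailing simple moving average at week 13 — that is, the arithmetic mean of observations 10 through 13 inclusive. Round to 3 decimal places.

578.500

Sum of periods 10–13: 74 + 617 + 864 + 759 = 2314
Divide by 4: 2314 / 4 = 578.500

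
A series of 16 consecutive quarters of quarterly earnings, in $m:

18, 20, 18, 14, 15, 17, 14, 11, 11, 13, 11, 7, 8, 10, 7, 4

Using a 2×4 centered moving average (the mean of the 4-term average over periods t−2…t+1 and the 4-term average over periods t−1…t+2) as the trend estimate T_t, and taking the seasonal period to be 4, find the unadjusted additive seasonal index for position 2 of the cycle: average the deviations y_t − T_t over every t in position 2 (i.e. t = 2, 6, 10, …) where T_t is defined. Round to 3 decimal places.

Season position 2 occurs at t = 6, 10, 14 (where T_t is defined).
t=6: T_6 = 14.62500; y_6 − T_6 = 17 − 14.62500 = 2.37500
t=10: T_10 = 11.00000; y_10 − T_10 = 13 − 11.00000 = 2.00000
t=14: T_14 = 7.62500; y_14 − T_14 = 10 − 7.62500 = 2.37500
Mean deviation: (2.37500 + 2.00000 + 2.37500) / 3 = 2.250

2.250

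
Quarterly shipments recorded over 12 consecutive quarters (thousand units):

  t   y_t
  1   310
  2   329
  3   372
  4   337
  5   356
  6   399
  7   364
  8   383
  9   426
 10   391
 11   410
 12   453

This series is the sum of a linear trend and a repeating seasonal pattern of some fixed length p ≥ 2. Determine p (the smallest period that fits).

3

First differences y_{t+1} − y_t: 19, 43, -35, 19, 43, -35, 19, 43, …
The difference pattern repeats every 3 terms and not for any smaller step, so p = 3.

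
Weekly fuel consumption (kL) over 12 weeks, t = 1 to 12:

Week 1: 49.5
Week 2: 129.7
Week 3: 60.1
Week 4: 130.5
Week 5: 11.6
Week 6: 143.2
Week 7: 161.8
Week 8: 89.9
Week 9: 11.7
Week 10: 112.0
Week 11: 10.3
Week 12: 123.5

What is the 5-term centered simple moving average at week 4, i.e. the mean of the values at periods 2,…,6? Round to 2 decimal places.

95.02

Sum of periods 2–6: 129.7 + 60.1 + 130.5 + 11.6 + 143.2 = 475.1
Divide by 5: 475.1 / 5 = 95.02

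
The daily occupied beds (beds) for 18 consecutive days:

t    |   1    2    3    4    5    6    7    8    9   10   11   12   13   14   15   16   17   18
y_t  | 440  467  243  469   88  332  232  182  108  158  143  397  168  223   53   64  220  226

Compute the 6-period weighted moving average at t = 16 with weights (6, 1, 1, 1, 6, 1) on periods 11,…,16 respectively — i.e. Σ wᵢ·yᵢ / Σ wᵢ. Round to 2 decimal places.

Weighted sum: 6·143 + 1·397 + 1·168 + 1·223 + 6·53 + 1·64 = 858 + 397 + 168 + 223 + 318 + 64 = 2028
Weight total: 6 + 1 + 1 + 1 + 6 + 1 = 16
WMA = 2028 / 16 = 126.75

126.75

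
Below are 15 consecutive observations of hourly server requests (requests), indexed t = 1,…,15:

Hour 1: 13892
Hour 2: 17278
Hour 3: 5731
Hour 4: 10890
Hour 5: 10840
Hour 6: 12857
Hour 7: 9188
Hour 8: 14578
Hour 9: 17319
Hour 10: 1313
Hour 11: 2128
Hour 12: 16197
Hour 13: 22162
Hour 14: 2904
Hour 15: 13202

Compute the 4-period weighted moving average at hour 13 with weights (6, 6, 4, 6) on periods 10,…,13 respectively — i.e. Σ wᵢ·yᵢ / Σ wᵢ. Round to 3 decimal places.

9927.545

Weighted sum: 6·1313 + 6·2128 + 4·16197 + 6·22162 = 7878 + 12768 + 64788 + 132972 = 218406
Weight total: 6 + 6 + 4 + 6 = 22
WMA = 218406 / 22 = 9927.545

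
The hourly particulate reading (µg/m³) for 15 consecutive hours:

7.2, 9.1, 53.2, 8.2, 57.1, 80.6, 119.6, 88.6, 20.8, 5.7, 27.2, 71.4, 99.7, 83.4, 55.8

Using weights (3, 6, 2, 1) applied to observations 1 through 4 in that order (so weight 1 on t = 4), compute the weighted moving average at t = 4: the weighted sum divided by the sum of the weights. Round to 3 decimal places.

15.900

Weighted sum: 3·7.2 + 6·9.1 + 2·53.2 + 1·8.2 = 21.6 + 54.6 + 106.4 + 8.2 = 190.8
Weight total: 3 + 6 + 2 + 1 = 12
WMA = 190.8 / 12 = 15.900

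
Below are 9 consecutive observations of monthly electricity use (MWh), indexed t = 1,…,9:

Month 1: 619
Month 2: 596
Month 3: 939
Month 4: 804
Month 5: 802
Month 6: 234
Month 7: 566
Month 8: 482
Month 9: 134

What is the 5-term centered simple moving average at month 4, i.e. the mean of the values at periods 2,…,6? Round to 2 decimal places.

675.00

Sum of periods 2–6: 596 + 939 + 804 + 802 + 234 = 3375
Divide by 5: 3375 / 5 = 675.00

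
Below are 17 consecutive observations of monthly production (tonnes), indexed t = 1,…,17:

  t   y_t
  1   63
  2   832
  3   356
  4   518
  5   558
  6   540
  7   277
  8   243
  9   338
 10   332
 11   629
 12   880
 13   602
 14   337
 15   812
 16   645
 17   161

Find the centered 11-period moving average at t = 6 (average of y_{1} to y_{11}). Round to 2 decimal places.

Sum of periods 1–11: 63 + 832 + 356 + 518 + 558 + 540 + 277 + 243 + 338 + 332 + 629 = 4686
Divide by 11: 4686 / 11 = 426.00

426.00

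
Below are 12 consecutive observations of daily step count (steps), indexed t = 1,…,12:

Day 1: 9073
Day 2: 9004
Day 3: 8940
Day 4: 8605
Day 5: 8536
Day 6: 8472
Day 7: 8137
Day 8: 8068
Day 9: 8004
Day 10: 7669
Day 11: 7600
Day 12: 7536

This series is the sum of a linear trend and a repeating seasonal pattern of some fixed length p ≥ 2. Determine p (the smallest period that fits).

First differences y_{t+1} − y_t: -69, -64, -335, -69, -64, -335, -69, -64, …
The difference pattern repeats every 3 terms and not for any smaller step, so p = 3.

3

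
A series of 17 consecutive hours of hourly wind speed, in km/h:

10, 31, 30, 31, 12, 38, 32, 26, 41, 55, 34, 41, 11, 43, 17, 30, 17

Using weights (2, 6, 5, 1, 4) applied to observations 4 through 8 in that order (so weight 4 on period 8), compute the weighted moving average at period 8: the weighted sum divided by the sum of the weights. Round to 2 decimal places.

Weighted sum: 2·31 + 6·12 + 5·38 + 1·32 + 4·26 = 62 + 72 + 190 + 32 + 104 = 460
Weight total: 2 + 6 + 5 + 1 + 4 = 18
WMA = 460 / 18 = 25.56

25.56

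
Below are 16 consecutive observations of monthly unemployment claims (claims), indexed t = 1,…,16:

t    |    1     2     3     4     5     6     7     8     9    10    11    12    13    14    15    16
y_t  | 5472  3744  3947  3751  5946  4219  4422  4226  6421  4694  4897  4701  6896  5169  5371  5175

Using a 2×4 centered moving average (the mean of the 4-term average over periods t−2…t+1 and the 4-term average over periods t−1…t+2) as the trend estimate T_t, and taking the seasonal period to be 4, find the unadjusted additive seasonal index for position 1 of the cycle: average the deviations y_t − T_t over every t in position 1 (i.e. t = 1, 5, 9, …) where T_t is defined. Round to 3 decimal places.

1420.917

Season position 1 occurs at t = 5, 9, 13 (where T_t is defined).
t=5: T_5 = 4525.12500; y_5 − T_5 = 5946 − 4525.12500 = 1420.87500
t=9: T_9 = 5000.12500; y_9 − T_9 = 6421 − 5000.12500 = 1420.87500
t=13: T_13 = 5475.00000; y_13 − T_13 = 6896 − 5475.00000 = 1421.00000
Mean deviation: (1420.87500 + 1420.87500 + 1421.00000) / 3 = 1420.917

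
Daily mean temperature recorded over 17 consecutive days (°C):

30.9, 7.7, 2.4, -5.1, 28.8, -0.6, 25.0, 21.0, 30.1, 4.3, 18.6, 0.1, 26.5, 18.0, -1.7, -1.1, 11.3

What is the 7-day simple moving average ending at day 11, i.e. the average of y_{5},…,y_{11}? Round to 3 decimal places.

18.171

Sum of periods 5–11: 28.8 + (-0.6) + 25.0 + 21.0 + 30.1 + 4.3 + 18.6 = 127.2
Divide by 7: 127.2 / 7 = 18.171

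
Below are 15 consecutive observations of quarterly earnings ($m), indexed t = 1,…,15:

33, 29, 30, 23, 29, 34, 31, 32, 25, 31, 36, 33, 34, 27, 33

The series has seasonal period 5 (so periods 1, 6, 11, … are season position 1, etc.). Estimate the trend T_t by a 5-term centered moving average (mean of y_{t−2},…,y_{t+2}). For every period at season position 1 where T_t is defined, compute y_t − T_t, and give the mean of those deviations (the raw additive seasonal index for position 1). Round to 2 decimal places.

4.20

Season position 1 occurs at t = 6, 11 (where T_t is defined).
t=6: T_6 = 29.8000; y_6 − T_6 = 34 − 29.8000 = 4.2000
t=11: T_11 = 31.8000; y_11 − T_11 = 36 − 31.8000 = 4.2000
Mean deviation: (4.2000 + 4.2000) / 2 = 4.20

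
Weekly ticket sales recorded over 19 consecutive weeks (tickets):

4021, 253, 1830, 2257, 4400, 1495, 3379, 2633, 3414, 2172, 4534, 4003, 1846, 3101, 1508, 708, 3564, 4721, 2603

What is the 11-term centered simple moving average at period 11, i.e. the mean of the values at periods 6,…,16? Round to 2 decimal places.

2617.55

Sum of periods 6–16: 1495 + 3379 + 2633 + 3414 + 2172 + 4534 + 4003 + 1846 + 3101 + 1508 + 708 = 28793
Divide by 11: 28793 / 11 = 2617.55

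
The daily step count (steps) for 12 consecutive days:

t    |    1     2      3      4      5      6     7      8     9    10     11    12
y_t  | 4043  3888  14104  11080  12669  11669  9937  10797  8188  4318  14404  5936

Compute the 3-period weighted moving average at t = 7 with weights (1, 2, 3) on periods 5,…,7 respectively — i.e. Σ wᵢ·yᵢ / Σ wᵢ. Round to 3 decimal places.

10969.667

Weighted sum: 1·12669 + 2·11669 + 3·9937 = 12669 + 23338 + 29811 = 65818
Weight total: 1 + 2 + 3 = 6
WMA = 65818 / 6 = 10969.667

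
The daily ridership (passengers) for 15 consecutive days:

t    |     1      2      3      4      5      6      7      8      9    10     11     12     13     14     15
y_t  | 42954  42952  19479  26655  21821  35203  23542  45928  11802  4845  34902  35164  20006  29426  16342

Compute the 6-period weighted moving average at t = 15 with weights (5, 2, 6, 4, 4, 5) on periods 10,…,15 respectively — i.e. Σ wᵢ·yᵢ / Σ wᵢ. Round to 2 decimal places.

Weighted sum: 5·4845 + 2·34902 + 6·35164 + 4·20006 + 4·29426 + 5·16342 = 24225 + 69804 + 210984 + 80024 + 117704 + 81710 = 584451
Weight total: 5 + 2 + 6 + 4 + 4 + 5 = 26
WMA = 584451 / 26 = 22478.88

22478.88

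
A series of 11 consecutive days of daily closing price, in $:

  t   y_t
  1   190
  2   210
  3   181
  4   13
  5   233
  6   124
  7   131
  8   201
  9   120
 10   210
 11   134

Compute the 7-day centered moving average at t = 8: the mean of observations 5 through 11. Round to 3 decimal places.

164.714

Sum of periods 5–11: 233 + 124 + 131 + 201 + 120 + 210 + 134 = 1153
Divide by 7: 1153 / 7 = 164.714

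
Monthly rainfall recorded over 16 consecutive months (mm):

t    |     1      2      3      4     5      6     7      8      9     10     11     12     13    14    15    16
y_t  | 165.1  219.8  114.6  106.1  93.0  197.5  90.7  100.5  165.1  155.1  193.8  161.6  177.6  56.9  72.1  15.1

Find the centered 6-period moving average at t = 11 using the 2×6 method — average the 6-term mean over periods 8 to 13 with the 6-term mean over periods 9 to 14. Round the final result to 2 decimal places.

155.32

Sum over 8–13: 100.5 + 165.1 + 155.1 + 193.8 + 161.6 + 177.6 = 953.7
Sum over 9–14: 165.1 + 155.1 + 193.8 + 161.6 + 177.6 + 56.9 = 910.1
CMA at t=11 = (953.7 + 910.1) / (2·6) = 1863.8 / 12 = 155.32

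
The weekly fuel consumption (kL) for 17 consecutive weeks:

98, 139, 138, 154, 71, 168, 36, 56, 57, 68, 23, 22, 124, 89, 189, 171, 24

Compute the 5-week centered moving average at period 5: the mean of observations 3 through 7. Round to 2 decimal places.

Sum of periods 3–7: 138 + 154 + 71 + 168 + 36 = 567
Divide by 5: 567 / 5 = 113.40

113.40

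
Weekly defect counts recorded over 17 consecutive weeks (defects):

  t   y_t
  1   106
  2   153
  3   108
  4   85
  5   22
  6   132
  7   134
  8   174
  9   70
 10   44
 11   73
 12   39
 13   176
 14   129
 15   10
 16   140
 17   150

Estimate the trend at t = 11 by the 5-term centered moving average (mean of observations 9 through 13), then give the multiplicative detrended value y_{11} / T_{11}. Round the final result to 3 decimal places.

Trend T_11 = (70 + 44 + 73 + 39 + 176) / 5 = 402/5 = 80.40000
Ratio to trend: 73 / 80.40000 = 0.908

0.908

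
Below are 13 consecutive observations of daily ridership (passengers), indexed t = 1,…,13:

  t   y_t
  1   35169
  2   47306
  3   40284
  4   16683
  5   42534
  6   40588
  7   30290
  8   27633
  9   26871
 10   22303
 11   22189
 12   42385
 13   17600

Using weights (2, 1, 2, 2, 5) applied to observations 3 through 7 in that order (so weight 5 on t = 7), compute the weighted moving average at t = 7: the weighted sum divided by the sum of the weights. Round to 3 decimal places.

34578.750

Weighted sum: 2·40284 + 1·16683 + 2·42534 + 2·40588 + 5·30290 = 80568 + 16683 + 85068 + 81176 + 151450 = 414945
Weight total: 2 + 1 + 2 + 2 + 5 = 12
WMA = 414945 / 12 = 34578.750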